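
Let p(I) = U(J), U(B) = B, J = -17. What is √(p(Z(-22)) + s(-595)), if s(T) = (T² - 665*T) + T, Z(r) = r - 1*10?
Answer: 612*√2 ≈ 865.50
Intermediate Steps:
Z(r) = -10 + r (Z(r) = r - 10 = -10 + r)
p(I) = -17
s(T) = T² - 664*T
√(p(Z(-22)) + s(-595)) = √(-17 - 595*(-664 - 595)) = √(-17 - 595*(-1259)) = √(-17 + 749105) = √749088 = 612*√2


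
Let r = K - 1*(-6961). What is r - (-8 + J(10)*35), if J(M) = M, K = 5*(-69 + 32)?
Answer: 6434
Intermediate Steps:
K = -185 (K = 5*(-37) = -185)
r = 6776 (r = -185 - 1*(-6961) = -185 + 6961 = 6776)
r - (-8 + J(10)*35) = 6776 - (-8 + 10*35) = 6776 - (-8 + 350) = 6776 - 1*342 = 6776 - 342 = 6434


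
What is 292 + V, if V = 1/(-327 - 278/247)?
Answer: 23665477/81047 ≈ 292.00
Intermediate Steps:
V = -247/81047 (V = 1/(-327 - 278*1/247) = 1/(-327 - 278/247) = 1/(-81047/247) = -247/81047 ≈ -0.0030476)
292 + V = 292 - 247/81047 = 23665477/81047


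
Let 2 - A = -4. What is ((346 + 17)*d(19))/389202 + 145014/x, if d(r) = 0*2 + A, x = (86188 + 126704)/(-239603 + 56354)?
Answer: -26117487971751/209237354 ≈ -1.2482e+5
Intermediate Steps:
A = 6 (A = 2 - 1*(-4) = 2 + 4 = 6)
x = -70964/61083 (x = 212892/(-183249) = 212892*(-1/183249) = -70964/61083 ≈ -1.1618)
d(r) = 6 (d(r) = 0*2 + 6 = 0 + 6 = 6)
((346 + 17)*d(19))/389202 + 145014/x = ((346 + 17)*6)/389202 + 145014/(-70964/61083) = (363*6)*(1/389202) + 145014*(-61083/70964) = 2178*(1/389202) - 4428945081/35482 = 33/5897 - 4428945081/35482 = -26117487971751/209237354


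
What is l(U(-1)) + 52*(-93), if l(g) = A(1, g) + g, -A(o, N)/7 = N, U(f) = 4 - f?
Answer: -4866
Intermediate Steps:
A(o, N) = -7*N
l(g) = -6*g (l(g) = -7*g + g = -6*g)
l(U(-1)) + 52*(-93) = -6*(4 - 1*(-1)) + 52*(-93) = -6*(4 + 1) - 4836 = -6*5 - 4836 = -30 - 4836 = -4866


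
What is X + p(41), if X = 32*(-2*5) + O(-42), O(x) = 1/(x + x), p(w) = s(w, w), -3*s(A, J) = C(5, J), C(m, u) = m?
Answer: -9007/28 ≈ -321.68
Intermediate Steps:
s(A, J) = -5/3 (s(A, J) = -⅓*5 = -5/3)
p(w) = -5/3
O(x) = 1/(2*x)
X = -26881/84 (X = 32*(-2*5) + (½)/(-42) = 32*(-1*10) + (½)*(-1/42) = 32*(-10) - 1/84 = -320 - 1/84 = -26881/84 ≈ -320.01)
X + p(41) = -26881/84 - 5/3 = -9007/28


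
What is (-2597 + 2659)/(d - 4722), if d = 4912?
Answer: 31/95 ≈ 0.32632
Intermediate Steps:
(-2597 + 2659)/(d - 4722) = (-2597 + 2659)/(4912 - 4722) = 62/190 = 62*(1/190) = 31/95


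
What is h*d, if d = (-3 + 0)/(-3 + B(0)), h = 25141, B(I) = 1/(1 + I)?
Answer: 75423/2 ≈ 37712.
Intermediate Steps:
d = 3/2 (d = (-3 + 0)/(-3 + 1/(1 + 0)) = -3/(-3 + 1/1) = -3/(-3 + 1) = -3/(-2) = -3*(-½) = 3/2 ≈ 1.5000)
h*d = 25141*(3/2) = 75423/2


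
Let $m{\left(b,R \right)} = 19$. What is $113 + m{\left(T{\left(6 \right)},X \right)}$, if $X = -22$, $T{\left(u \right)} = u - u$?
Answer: $132$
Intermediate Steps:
$T{\left(u \right)} = 0$
$113 + m{\left(T{\left(6 \right)},X \right)} = 113 + 19 = 132$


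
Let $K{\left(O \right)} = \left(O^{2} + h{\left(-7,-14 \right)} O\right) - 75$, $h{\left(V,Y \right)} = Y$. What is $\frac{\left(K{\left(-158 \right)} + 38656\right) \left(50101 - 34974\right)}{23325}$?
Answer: $\frac{331568713}{7775} \approx 42646.0$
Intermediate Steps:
$K{\left(O \right)} = -75 + O^{2} - 14 O$ ($K{\left(O \right)} = \left(O^{2} - 14 O\right) - 75 = -75 + O^{2} - 14 O$)
$\frac{\left(K{\left(-158 \right)} + 38656\right) \left(50101 - 34974\right)}{23325} = \frac{\left(\left(-75 + \left(-158\right)^{2} - -2212\right) + 38656\right) \left(50101 - 34974\right)}{23325} = \left(\left(-75 + 24964 + 2212\right) + 38656\right) 15127 \cdot \frac{1}{23325} = \left(27101 + 38656\right) 15127 \cdot \frac{1}{23325} = 65757 \cdot 15127 \cdot \frac{1}{23325} = 994706139 \cdot \frac{1}{23325} = \frac{331568713}{7775}$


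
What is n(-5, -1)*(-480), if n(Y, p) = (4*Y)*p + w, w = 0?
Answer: -9600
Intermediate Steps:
n(Y, p) = 4*Y*p (n(Y, p) = (4*Y)*p + 0 = 4*Y*p + 0 = 4*Y*p)
n(-5, -1)*(-480) = (4*(-5)*(-1))*(-480) = 20*(-480) = -9600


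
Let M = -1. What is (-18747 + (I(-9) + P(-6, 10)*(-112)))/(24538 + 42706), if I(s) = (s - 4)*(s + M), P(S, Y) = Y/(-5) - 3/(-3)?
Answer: -18505/67244 ≈ -0.27519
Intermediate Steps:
P(S, Y) = 1 - Y/5 (P(S, Y) = Y*(-⅕) - 3*(-⅓) = -Y/5 + 1 = 1 - Y/5)
I(s) = (-1 + s)*(-4 + s) (I(s) = (s - 4)*(s - 1) = (-4 + s)*(-1 + s) = (-1 + s)*(-4 + s))
(-18747 + (I(-9) + P(-6, 10)*(-112)))/(24538 + 42706) = (-18747 + ((4 + (-9)² - 5*(-9)) + (1 - ⅕*10)*(-112)))/(24538 + 42706) = (-18747 + ((4 + 81 + 45) + (1 - 2)*(-112)))/67244 = (-18747 + (130 - 1*(-112)))*(1/67244) = (-18747 + (130 + 112))*(1/67244) = (-18747 + 242)*(1/67244) = -18505*1/67244 = -18505/67244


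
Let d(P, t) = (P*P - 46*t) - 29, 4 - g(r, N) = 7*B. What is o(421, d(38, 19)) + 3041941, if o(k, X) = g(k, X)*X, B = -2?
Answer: 3051679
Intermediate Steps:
g(r, N) = 18 (g(r, N) = 4 - 7*(-2) = 4 - 1*(-14) = 4 + 14 = 18)
d(P, t) = -29 + P² - 46*t (d(P, t) = (P² - 46*t) - 29 = -29 + P² - 46*t)
o(k, X) = 18*X
o(421, d(38, 19)) + 3041941 = 18*(-29 + 38² - 46*19) + 3041941 = 18*(-29 + 1444 - 874) + 3041941 = 18*541 + 3041941 = 9738 + 3041941 = 3051679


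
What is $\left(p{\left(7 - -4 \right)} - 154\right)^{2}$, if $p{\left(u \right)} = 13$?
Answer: $19881$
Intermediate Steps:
$\left(p{\left(7 - -4 \right)} - 154\right)^{2} = \left(13 - 154\right)^{2} = \left(-141\right)^{2} = 19881$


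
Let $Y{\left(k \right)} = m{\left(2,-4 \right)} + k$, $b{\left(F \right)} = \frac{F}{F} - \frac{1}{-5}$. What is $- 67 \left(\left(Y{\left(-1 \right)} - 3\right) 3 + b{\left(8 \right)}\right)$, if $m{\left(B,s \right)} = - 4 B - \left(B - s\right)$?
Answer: $\frac{17688}{5} \approx 3537.6$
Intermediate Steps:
$b{\left(F \right)} = \frac{6}{5}$ ($b{\left(F \right)} = 1 - - \frac{1}{5} = 1 + \frac{1}{5} = \frac{6}{5}$)
$m{\left(B,s \right)} = s - 5 B$
$Y{\left(k \right)} = -14 + k$ ($Y{\left(k \right)} = \left(-4 - 10\right) + k = -14 + k$)
$- 67 \left(\left(Y{\left(-1 \right)} - 3\right) 3 + b{\left(8 \right)}\right) = - 67 \left(\left(\left(-14 - 1\right) - 3\right) 3 + \frac{6}{5}\right) = - 67 \left(\left(-15 - 3\right) 3 + \frac{6}{5}\right) = - 67 \left(\left(-18\right) 3 + \frac{6}{5}\right) = - 67 \left(-54 + \frac{6}{5}\right) = \left(-67\right) \left(- \frac{264}{5}\right) = \frac{17688}{5}$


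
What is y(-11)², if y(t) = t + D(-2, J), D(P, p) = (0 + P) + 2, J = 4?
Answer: 121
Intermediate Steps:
D(P, p) = 2 + P (D(P, p) = P + 2 = 2 + P)
y(t) = t (y(t) = t + (2 - 2) = t + 0 = t)
y(-11)² = (-11)² = 121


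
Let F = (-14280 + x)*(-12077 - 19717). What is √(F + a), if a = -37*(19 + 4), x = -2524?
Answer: 5*√21370621 ≈ 23114.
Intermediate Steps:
a = -851 (a = -37*23 = -851)
F = 534266376 (F = (-14280 - 2524)*(-12077 - 19717) = -16804*(-31794) = 534266376)
√(F + a) = √(534266376 - 851) = √534265525 = 5*√21370621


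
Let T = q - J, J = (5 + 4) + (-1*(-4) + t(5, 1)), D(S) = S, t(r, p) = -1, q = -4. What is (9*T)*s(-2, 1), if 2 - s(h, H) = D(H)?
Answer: -144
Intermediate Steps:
J = 12 (J = (5 + 4) + (-1*(-4) - 1) = 9 + (4 - 1) = 9 + 3 = 12)
s(h, H) = 2 - H
T = -16 (T = -4 - 1*12 = -4 - 12 = -16)
(9*T)*s(-2, 1) = (9*(-16))*(2 - 1*1) = -144*(2 - 1) = -144*1 = -144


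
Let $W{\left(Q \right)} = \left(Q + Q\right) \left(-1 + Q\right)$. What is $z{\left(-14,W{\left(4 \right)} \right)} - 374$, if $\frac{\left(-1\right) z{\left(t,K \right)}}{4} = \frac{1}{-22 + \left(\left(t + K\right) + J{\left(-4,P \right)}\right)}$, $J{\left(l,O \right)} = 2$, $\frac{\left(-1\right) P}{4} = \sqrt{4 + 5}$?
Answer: $- \frac{1868}{5} \approx -373.6$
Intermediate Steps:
$P = -12$ ($P = - 4 \sqrt{4 + 5} = - 4 \sqrt{9} = \left(-4\right) 3 = -12$)
$W{\left(Q \right)} = 2 Q \left(-1 + Q\right)$
$z{\left(t,K \right)} = - \frac{4}{-20 + K + t}$ ($z{\left(t,K \right)} = - \frac{4}{-22 + \left(\left(t + K\right) + 2\right)} = - \frac{4}{-22 + \left(\left(K + t\right) + 2\right)} = - \frac{4}{-22 + \left(2 + K + t\right)} = - \frac{4}{-20 + K + t}$)
$z{\left(-14,W{\left(4 \right)} \right)} - 374 = - \frac{4}{-20 + 2 \cdot 4 \left(-1 + 4\right) - 14} - 374 = - \frac{4}{-20 + 2 \cdot 4 \cdot 3 - 14} - 374 = - \frac{4}{-20 + 24 - 14} - 374 = - \frac{4}{-10} - 374 = \left(-4\right) \left(- \frac{1}{10}\right) - 374 = \frac{2}{5} - 374 = - \frac{1868}{5}$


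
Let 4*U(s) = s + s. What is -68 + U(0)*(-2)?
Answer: -68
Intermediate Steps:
U(s) = s/2 (U(s) = (s + s)/4 = (2*s)/4 = s/2)
-68 + U(0)*(-2) = -68 + ((1/2)*0)*(-2) = -68 + 0*(-2) = -68 + 0 = -68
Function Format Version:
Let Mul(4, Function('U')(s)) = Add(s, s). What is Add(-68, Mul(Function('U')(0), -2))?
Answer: -68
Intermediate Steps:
Function('U')(s) = Mul(Rational(1, 2), s) (Function('U')(s) = Mul(Rational(1, 4), Add(s, s)) = Mul(Rational(1, 4), Mul(2, s)) = Mul(Rational(1, 2), s))
Add(-68, Mul(Function('U')(0), -2)) = Add(-68, Mul(Mul(Rational(1, 2), 0), -2)) = Add(-68, Mul(0, -2)) = Add(-68, 0) = -68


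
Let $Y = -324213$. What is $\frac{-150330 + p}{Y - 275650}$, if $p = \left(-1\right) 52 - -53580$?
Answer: $\frac{96802}{599863} \approx 0.16137$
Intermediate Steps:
$p = 53528$ ($p = -52 + 53580 = 53528$)
$\frac{-150330 + p}{Y - 275650} = \frac{-150330 + 53528}{-324213 - 275650} = - \frac{96802}{-599863} = \left(-96802\right) \left(- \frac{1}{599863}\right) = \frac{96802}{599863}$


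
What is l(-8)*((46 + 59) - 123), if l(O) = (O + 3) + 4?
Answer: 18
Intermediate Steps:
l(O) = 7 + O (l(O) = (3 + O) + 4 = 7 + O)
l(-8)*((46 + 59) - 123) = (7 - 8)*((46 + 59) - 123) = -(105 - 123) = -1*(-18) = 18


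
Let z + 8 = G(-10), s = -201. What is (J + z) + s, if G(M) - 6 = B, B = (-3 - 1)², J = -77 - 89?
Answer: -353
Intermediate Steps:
J = -166
B = 16 (B = (-4)² = 16)
G(M) = 22 (G(M) = 6 + 16 = 22)
z = 14 (z = -8 + 22 = 14)
(J + z) + s = (-166 + 14) - 201 = -152 - 201 = -353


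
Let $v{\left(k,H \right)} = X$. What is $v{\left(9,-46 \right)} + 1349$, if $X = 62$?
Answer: $1411$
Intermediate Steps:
$v{\left(k,H \right)} = 62$
$v{\left(9,-46 \right)} + 1349 = 62 + 1349 = 1411$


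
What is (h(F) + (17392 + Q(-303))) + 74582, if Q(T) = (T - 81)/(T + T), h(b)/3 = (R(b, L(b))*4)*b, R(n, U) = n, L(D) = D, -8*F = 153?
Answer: 155723935/1616 ≈ 96364.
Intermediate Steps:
F = -153/8 (F = -⅛*153 = -153/8 ≈ -19.125)
h(b) = 12*b² (h(b) = 3*((b*4)*b) = 3*((4*b)*b) = 3*(4*b²) = 12*b²)
Q(T) = (-81 + T)/(2*T) (Q(T) = (-81 + T)/((2*T)) = (-81 + T)*(1/(2*T)) = (-81 + T)/(2*T))
(h(F) + (17392 + Q(-303))) + 74582 = (12*(-153/8)² + (17392 + (½)*(-81 - 303)/(-303))) + 74582 = (12*(23409/64) + (17392 + (½)*(-1/303)*(-384))) + 74582 = (70227/16 + (17392 + 64/101)) + 74582 = (70227/16 + 1756656/101) + 74582 = 35199423/1616 + 74582 = 155723935/1616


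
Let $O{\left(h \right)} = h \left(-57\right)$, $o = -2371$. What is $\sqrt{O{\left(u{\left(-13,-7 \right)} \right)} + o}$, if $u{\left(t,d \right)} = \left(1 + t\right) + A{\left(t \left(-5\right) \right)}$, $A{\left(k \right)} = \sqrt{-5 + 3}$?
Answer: $\sqrt{-1687 - 57 i \sqrt{2}} \approx 0.981 - 41.085 i$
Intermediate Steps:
$A{\left(k \right)} = i \sqrt{2}$ ($A{\left(k \right)} = \sqrt{-2} = i \sqrt{2}$)
$u{\left(t,d \right)} = 1 + t + i \sqrt{2}$ ($u{\left(t,d \right)} = \left(1 + t\right) + i \sqrt{2} = 1 + t + i \sqrt{2}$)
$O{\left(h \right)} = - 57 h$
$\sqrt{O{\left(u{\left(-13,-7 \right)} \right)} + o} = \sqrt{- 57 \left(1 - 13 + i \sqrt{2}\right) - 2371} = \sqrt{- 57 \left(-12 + i \sqrt{2}\right) - 2371} = \sqrt{\left(684 - 57 i \sqrt{2}\right) - 2371} = \sqrt{-1687 - 57 i \sqrt{2}}$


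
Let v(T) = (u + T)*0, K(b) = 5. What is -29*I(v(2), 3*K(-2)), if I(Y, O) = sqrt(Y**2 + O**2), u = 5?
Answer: -435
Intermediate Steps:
v(T) = 0 (v(T) = (5 + T)*0 = 0)
I(Y, O) = sqrt(O**2 + Y**2)
-29*I(v(2), 3*K(-2)) = -29*sqrt((3*5)**2 + 0**2) = -29*sqrt(15**2 + 0) = -29*sqrt(225 + 0) = -29*sqrt(225) = -29*15 = -435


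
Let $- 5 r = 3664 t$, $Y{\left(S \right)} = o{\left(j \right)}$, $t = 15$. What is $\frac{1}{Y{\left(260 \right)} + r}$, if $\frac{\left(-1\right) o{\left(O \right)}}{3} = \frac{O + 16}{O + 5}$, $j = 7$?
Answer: $- \frac{4}{43991} \approx -9.0928 \cdot 10^{-5}$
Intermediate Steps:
$o{\left(O \right)} = - \frac{3 \left(16 + O\right)}{5 + O}$ ($o{\left(O \right)} = - 3 \frac{O + 16}{O + 5} = - 3 \frac{16 + O}{5 + O} = - \frac{3 \left(16 + O\right)}{5 + O}$)
$Y{\left(S \right)} = - \frac{23}{4}$ ($Y{\left(S \right)} = \frac{3 \left(-16 - 7\right)}{5 + 7} = \frac{3 \left(-16 - 7\right)}{12} = 3 \cdot \frac{1}{12} \left(-23\right) = - \frac{23}{4}$)
$r = -10992$ ($r = - \frac{3664 \cdot 15}{5} = \left(- \frac{1}{5}\right) 54960 = -10992$)
$\frac{1}{Y{\left(260 \right)} + r} = \frac{1}{- \frac{23}{4} - 10992} = \frac{1}{- \frac{43991}{4}} = - \frac{4}{43991}$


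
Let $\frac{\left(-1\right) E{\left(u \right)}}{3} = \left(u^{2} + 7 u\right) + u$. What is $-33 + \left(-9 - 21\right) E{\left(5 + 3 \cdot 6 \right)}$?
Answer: $64137$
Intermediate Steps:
$E{\left(u \right)} = - 24 u - 3 u^{2}$ ($E{\left(u \right)} = - 3 \left(\left(u^{2} + 7 u\right) + u\right) = - 3 \left(u^{2} + 8 u\right) = - 24 u - 3 u^{2}$)
$-33 + \left(-9 - 21\right) E{\left(5 + 3 \cdot 6 \right)} = -33 + \left(-9 - 21\right) \left(- 3 \left(5 + 3 \cdot 6\right) \left(8 + \left(5 + 3 \cdot 6\right)\right)\right) = -33 + \left(-9 - 21\right) \left(- 3 \left(5 + 18\right) \left(8 + \left(5 + 18\right)\right)\right) = -33 - 30 \left(\left(-3\right) 23 \left(8 + 23\right)\right) = -33 - 30 \left(\left(-3\right) 23 \cdot 31\right) = -33 - -64170 = -33 + 64170 = 64137$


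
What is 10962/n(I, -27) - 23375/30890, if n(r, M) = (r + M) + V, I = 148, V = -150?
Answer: -2339959/6178 ≈ -378.76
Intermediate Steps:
n(r, M) = -150 + M + r (n(r, M) = (r + M) - 150 = (M + r) - 150 = -150 + M + r)
10962/n(I, -27) - 23375/30890 = 10962/(-150 - 27 + 148) - 23375/30890 = 10962/(-29) - 23375*1/30890 = 10962*(-1/29) - 4675/6178 = -378 - 4675/6178 = -2339959/6178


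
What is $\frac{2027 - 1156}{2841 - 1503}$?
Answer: $\frac{871}{1338} \approx 0.65097$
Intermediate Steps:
$\frac{2027 - 1156}{2841 - 1503} = \frac{871}{1338}$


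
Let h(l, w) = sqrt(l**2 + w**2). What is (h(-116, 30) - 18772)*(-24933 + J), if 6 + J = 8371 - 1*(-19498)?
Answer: -55001960 + 5860*sqrt(3589) ≈ -5.4651e+7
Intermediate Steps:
J = 27863 (J = -6 + (8371 - 1*(-19498)) = -6 + (8371 + 19498) = -6 + 27869 = 27863)
(h(-116, 30) - 18772)*(-24933 + J) = (sqrt((-116)**2 + 30**2) - 18772)*(-24933 + 27863) = (sqrt(13456 + 900) - 18772)*2930 = (sqrt(14356) - 18772)*2930 = (2*sqrt(3589) - 18772)*2930 = (-18772 + 2*sqrt(3589))*2930 = -55001960 + 5860*sqrt(3589)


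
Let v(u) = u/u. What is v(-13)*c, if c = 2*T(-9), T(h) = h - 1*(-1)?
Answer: -16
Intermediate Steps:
T(h) = 1 + h (T(h) = h + 1 = 1 + h)
c = -16 (c = 2*(1 - 9) = 2*(-8) = -16)
v(u) = 1
v(-13)*c = 1*(-16) = -16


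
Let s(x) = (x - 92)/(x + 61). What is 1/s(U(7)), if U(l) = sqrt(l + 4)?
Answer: -5623/8453 - 153*sqrt(11)/8453 ≈ -0.72524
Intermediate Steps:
U(l) = sqrt(4 + l)
s(x) = (-92 + x)/(61 + x)
1/s(U(7)) = 1/((-92 + sqrt(4 + 7))/(61 + sqrt(4 + 7))) = 1/((-92 + sqrt(11))/(61 + sqrt(11))) = (61 + sqrt(11))/(-92 + sqrt(11))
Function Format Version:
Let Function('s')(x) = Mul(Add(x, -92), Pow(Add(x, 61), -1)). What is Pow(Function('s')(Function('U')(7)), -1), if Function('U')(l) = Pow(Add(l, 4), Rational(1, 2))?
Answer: Add(Rational(-5623, 8453), Mul(Rational(-153, 8453), Pow(11, Rational(1, 2)))) ≈ -0.72524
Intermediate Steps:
Function('U')(l) = Pow(Add(4, l), Rational(1, 2))
Function('s')(x) = Mul(Pow(Add(61, x), -1), Add(-92, x)) (Function('s')(x) = Mul(Add(-92, x), Pow(Add(61, x), -1)) = Mul(Pow(Add(61, x), -1), Add(-92, x)))
Pow(Function('s')(Function('U')(7)), -1) = Pow(Mul(Pow(Add(61, Pow(Add(4, 7), Rational(1, 2))), -1), Add(-92, Pow(Add(4, 7), Rational(1, 2)))), -1) = Pow(Mul(Pow(Add(61, Pow(11, Rational(1, 2))), -1), Add(-92, Pow(11, Rational(1, 2)))), -1) = Mul(Pow(Add(-92, Pow(11, Rational(1, 2))), -1), Add(61, Pow(11, Rational(1, 2))))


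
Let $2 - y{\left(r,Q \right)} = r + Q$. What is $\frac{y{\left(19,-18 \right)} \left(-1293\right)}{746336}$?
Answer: $- \frac{1293}{746336} \approx -0.0017325$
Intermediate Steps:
$y{\left(r,Q \right)} = 2 - Q - r$ ($y{\left(r,Q \right)} = 2 - \left(r + Q\right) = 2 - \left(Q + r\right) = 2 - Q - r$)
$\frac{y{\left(19,-18 \right)} \left(-1293\right)}{746336} = \frac{\left(2 - -18 - 19\right) \left(-1293\right)}{746336} = \left(2 + 18 - 19\right) \left(-1293\right) \frac{1}{746336} = 1 \left(-1293\right) \frac{1}{746336} = \left(-1293\right) \frac{1}{746336} = - \frac{1293}{746336}$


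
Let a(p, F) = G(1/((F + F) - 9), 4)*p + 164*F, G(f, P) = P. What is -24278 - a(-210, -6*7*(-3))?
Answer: -44102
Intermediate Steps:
a(p, F) = 4*p + 164*F
-24278 - a(-210, -6*7*(-3)) = -24278 - (4*(-210) + 164*(-6*7*(-3))) = -24278 - (-840 + 164*(-42*(-3))) = -24278 - (-840 + 164*126) = -24278 - (-840 + 20664) = -24278 - 1*19824 = -24278 - 19824 = -44102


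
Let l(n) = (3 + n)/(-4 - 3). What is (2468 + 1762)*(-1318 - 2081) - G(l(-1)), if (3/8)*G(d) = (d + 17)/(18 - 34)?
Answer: -201288741/14 ≈ -1.4378e+7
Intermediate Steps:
l(n) = -3/7 - n/7 (l(n) = (3 + n)/(-7) = (3 + n)*(-⅐) = -3/7 - n/7)
G(d) = -17/6 - d/6 (G(d) = 8*((d + 17)/(18 - 34))/3 = 8*((17 + d)/(-16))/3 = 8*((17 + d)*(-1/16))/3 = 8*(-17/16 - d/16)/3 = -17/6 - d/6)
(2468 + 1762)*(-1318 - 2081) - G(l(-1)) = (2468 + 1762)*(-1318 - 2081) - (-17/6 - (-3/7 - ⅐*(-1))/6) = 4230*(-3399) - (-17/6 - (-3/7 + ⅐)/6) = -14377770 - (-17/6 - ⅙*(-2/7)) = -14377770 - (-17/6 + 1/21) = -14377770 - 1*(-39/14) = -14377770 + 39/14 = -201288741/14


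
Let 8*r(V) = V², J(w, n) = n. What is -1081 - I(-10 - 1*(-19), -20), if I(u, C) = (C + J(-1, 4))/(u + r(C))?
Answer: -63763/59 ≈ -1080.7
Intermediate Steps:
r(V) = V²/8
I(u, C) = (4 + C)/(u + C²/8) (I(u, C) = (C + 4)/(u + C²/8) = (4 + C)/(u + C²/8))
-1081 - I(-10 - 1*(-19), -20) = -1081 - 8*(4 - 20)/((-20)² + 8*(-10 - 1*(-19))) = -1081 - 8*(-16)/(400 + 8*(-10 + 19)) = -1081 - 8*(-16)/(400 + 8*9) = -1081 - 8*(-16)/(400 + 72) = -1081 - 8*(-16)/472 = -1081 - 1*(-16/59) = -1081 + 16/59 = -63763/59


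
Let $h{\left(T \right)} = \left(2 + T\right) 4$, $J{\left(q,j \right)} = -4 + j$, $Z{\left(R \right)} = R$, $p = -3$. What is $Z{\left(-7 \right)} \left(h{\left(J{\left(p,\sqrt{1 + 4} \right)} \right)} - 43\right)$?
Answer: $357 - 28 \sqrt{5} \approx 294.39$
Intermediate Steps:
$h{\left(T \right)} = 8 + 4 T$
$Z{\left(-7 \right)} \left(h{\left(J{\left(p,\sqrt{1 + 4} \right)} \right)} - 43\right) = - 7 \left(\left(8 + 4 \left(-4 + \sqrt{1 + 4}\right)\right) - 43\right) = - 7 \left(\left(8 + 4 \left(-4 + \sqrt{5}\right)\right) - 43\right) = - 7 \left(\left(8 - \left(16 - 4 \sqrt{5}\right)\right) - 43\right) = - 7 \left(\left(-8 + 4 \sqrt{5}\right) - 43\right) = - 7 \left(-51 + 4 \sqrt{5}\right) = 357 - 28 \sqrt{5}$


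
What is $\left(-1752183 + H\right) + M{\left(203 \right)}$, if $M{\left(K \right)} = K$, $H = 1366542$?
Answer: $-385438$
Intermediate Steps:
$\left(-1752183 + H\right) + M{\left(203 \right)} = \left(-1752183 + 1366542\right) + 203 = -385641 + 203 = -385438$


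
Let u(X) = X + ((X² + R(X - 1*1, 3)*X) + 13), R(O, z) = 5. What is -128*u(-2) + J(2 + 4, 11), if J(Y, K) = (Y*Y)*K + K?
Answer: -233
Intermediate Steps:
J(Y, K) = K + K*Y² (J(Y, K) = Y²*K + K = K*Y² + K = K + K*Y²)
u(X) = 13 + X² + 6*X (u(X) = X + ((X² + 5*X) + 13) = X + (13 + X² + 5*X) = 13 + X² + 6*X)
-128*u(-2) + J(2 + 4, 11) = -128*(13 + (-2)² + 6*(-2)) + 11*(1 + (2 + 4)²) = -128*(13 + 4 - 12) + 11*(1 + 6²) = -128*5 + 11*(1 + 36) = -640 + 11*37 = -640 + 407 = -233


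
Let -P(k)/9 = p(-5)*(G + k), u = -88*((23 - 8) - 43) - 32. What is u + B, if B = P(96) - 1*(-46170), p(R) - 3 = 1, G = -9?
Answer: 45470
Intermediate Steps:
p(R) = 4 (p(R) = 3 + 1 = 4)
u = 2432 (u = -88*(15 - 43) - 32 = -88*(-28) - 32 = 2464 - 32 = 2432)
P(k) = 324 - 36*k (P(k) = -36*(-9 + k) = -9*(-36 + 4*k) = 324 - 36*k)
B = 43038 (B = (324 - 36*96) - 1*(-46170) = (324 - 3456) + 46170 = -3132 + 46170 = 43038)
u + B = 2432 + 43038 = 45470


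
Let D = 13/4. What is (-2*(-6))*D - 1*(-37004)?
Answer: 37043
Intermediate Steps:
D = 13/4 (D = 13*(1/4) = 13/4 ≈ 3.2500)
(-2*(-6))*D - 1*(-37004) = -2*(-6)*(13/4) - 1*(-37004) = 12*(13/4) + 37004 = 39 + 37004 = 37043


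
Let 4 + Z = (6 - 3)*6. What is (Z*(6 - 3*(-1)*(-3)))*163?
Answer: -6846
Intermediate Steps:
Z = 14 (Z = -4 + (6 - 3)*6 = -4 + 3*6 = -4 + 18 = 14)
(Z*(6 - 3*(-1)*(-3)))*163 = (14*(6 - 3*(-1)*(-3)))*163 = (14*(6 + 3*(-3)))*163 = (14*(6 - 9))*163 = (14*(-3))*163 = -42*163 = -6846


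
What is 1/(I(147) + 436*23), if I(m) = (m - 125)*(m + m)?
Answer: 1/16496 ≈ 6.0621e-5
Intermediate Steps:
I(m) = 2*m*(-125 + m) (I(m) = (-125 + m)*(2*m) = 2*m*(-125 + m))
1/(I(147) + 436*23) = 1/(2*147*(-125 + 147) + 436*23) = 1/(2*147*22 + 10028) = 1/(6468 + 10028) = 1/16496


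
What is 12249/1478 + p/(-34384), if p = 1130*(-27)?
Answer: 116565849/12704888 ≈ 9.1749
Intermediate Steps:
p = -30510
12249/1478 + p/(-34384) = 12249/1478 - 30510/(-34384) = 12249*(1/1478) - 30510*(-1/34384) = 12249/1478 + 15255/17192 = 116565849/12704888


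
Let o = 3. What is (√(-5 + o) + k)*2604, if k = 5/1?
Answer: 13020 + 2604*I*√2 ≈ 13020.0 + 3682.6*I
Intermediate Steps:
k = 5 (k = 5*1 = 5)
(√(-5 + o) + k)*2604 = (√(-5 + 3) + 5)*2604 = (√(-2) + 5)*2604 = (I*√2 + 5)*2604 = (5 + I*√2)*2604 = 13020 + 2604*I*√2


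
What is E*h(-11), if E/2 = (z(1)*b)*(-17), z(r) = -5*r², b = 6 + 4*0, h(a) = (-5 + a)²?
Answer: 261120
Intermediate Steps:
b = 6 (b = 6 + 0 = 6)
E = 1020 (E = 2*((-5*1²*6)*(-17)) = 2*((-5*1*6)*(-17)) = 2*(-5*6*(-17)) = 2*(-30*(-17)) = 2*510 = 1020)
E*h(-11) = 1020*(-5 - 11)² = 1020*(-16)² = 1020*256 = 261120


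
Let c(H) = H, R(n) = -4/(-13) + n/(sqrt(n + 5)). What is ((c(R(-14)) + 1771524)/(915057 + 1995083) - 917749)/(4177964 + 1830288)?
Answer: -8680022985841/56825777044660 + 7*I/26227281712920 ≈ -0.15275 + 2.669e-13*I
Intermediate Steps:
R(n) = 4/13 + n/sqrt(5 + n) (R(n) = -4*(-1/13) + n/(sqrt(5 + n)) = 4/13 + n/sqrt(5 + n))
((c(R(-14)) + 1771524)/(915057 + 1995083) - 917749)/(4177964 + 1830288) = (((4/13 - 14/sqrt(5 - 14)) + 1771524)/(915057 + 1995083) - 917749)/(4177964 + 1830288) = (((4/13 - (-14)*I/3) + 1771524)/2910140 - 917749)/6008252 = (((4/13 - (-14)*I/3) + 1771524)*(1/2910140) - 917749)*(1/6008252) = (((4/13 + 14*I/3) + 1771524)*(1/2910140) - 917749)*(1/6008252) = ((23029816/13 + 14*I/3)*(1/2910140) - 917749)*(1/6008252) = ((5757454/9457955 + 7*I/4365210) - 917749)*(1/6008252) = (-8680022985841/9457955 + 7*I/4365210)*(1/6008252) = -8680022985841/56825777044660 + 7*I/26227281712920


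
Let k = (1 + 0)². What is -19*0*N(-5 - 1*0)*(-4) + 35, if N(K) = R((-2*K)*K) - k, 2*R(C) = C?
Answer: 35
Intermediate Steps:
R(C) = C/2
k = 1 (k = 1² = 1)
N(K) = -1 - K² (N(K) = ((-2*K)*K)/2 - 1*1 = (-2*K²)/2 - 1 = -K² - 1 = -1 - K²)
-19*0*N(-5 - 1*0)*(-4) + 35 = -19*0*(-1 - (-5 - 1*0)²)*(-4) + 35 = -19*0*(-1 - (-5 + 0)²)*(-4) + 35 = -19*0*(-1 - 1*(-5)²)*(-4) + 35 = -19*0*(-1 - 1*25)*(-4) + 35 = -19*0*(-1 - 25)*(-4) + 35 = -19*0*(-26)*(-4) + 35 = -0*(-4) + 35 = -19*0 + 35 = 0 + 35 = 35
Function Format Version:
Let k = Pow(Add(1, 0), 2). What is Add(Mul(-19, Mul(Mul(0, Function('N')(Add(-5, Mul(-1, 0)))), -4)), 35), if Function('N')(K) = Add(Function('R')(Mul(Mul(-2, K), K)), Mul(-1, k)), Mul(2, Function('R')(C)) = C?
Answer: 35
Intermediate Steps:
Function('R')(C) = Mul(Rational(1, 2), C)
k = 1 (k = Pow(1, 2) = 1)
Function('N')(K) = Add(-1, Mul(-1, Pow(K, 2))) (Function('N')(K) = Add(Mul(Rational(1, 2), Mul(Mul(-2, K), K)), Mul(-1, 1)) = Add(Mul(Rational(1, 2), Mul(-2, Pow(K, 2))), -1) = Add(Mul(-1, Pow(K, 2)), -1) = Add(-1, Mul(-1, Pow(K, 2))))
Add(Mul(-19, Mul(Mul(0, Function('N')(Add(-5, Mul(-1, 0)))), -4)), 35) = Add(Mul(-19, Mul(Mul(0, Add(-1, Mul(-1, Pow(Add(-5, Mul(-1, 0)), 2)))), -4)), 35) = Add(Mul(-19, Mul(Mul(0, Add(-1, Mul(-1, Pow(Add(-5, 0), 2)))), -4)), 35) = Add(Mul(-19, Mul(Mul(0, Add(-1, Mul(-1, Pow(-5, 2)))), -4)), 35) = Add(Mul(-19, Mul(Mul(0, Add(-1, Mul(-1, 25))), -4)), 35) = Add(Mul(-19, Mul(Mul(0, Add(-1, -25)), -4)), 35) = Add(Mul(-19, Mul(Mul(0, -26), -4)), 35) = Add(Mul(-19, Mul(0, -4)), 35) = Add(Mul(-19, 0), 35) = Add(0, 35) = 35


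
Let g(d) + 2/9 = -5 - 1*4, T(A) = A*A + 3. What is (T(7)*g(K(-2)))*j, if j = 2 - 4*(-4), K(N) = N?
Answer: -8632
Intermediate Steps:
T(A) = 3 + A² (T(A) = A² + 3 = 3 + A²)
j = 18 (j = 2 + 16 = 18)
g(d) = -83/9 (g(d) = -2/9 + (-5 - 1*4) = -2/9 + (-5 - 4) = -2/9 - 9 = -83/9)
(T(7)*g(K(-2)))*j = ((3 + 7²)*(-83/9))*18 = ((3 + 49)*(-83/9))*18 = (52*(-83/9))*18 = -4316/9*18 = -8632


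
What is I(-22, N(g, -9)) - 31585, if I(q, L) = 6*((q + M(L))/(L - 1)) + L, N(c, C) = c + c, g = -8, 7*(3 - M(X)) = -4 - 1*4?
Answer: -3759769/119 ≈ -31595.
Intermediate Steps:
M(X) = 29/7 (M(X) = 3 - (-4 - 1*4)/7 = 3 - (-4 - 4)/7 = 3 - ⅐*(-8) = 3 + 8/7 = 29/7)
N(c, C) = 2*c
I(q, L) = L + 6*(29/7 + q)/(-1 + L) (I(q, L) = 6*((q + 29/7)/(L - 1)) + L = 6*((29/7 + q)/(-1 + L)) + L = 6*(29/7 + q)/(-1 + L) + L = L + 6*(29/7 + q)/(-1 + L))
I(-22, N(g, -9)) - 31585 = (174/7 + (2*(-8))² - 2*(-8) + 6*(-22))/(-1 + 2*(-8)) - 31585 = (174/7 + (-16)² - 1*(-16) - 132)/(-1 - 16) - 31585 = (174/7 + 256 + 16 - 132)/(-17) - 31585 = -1/17*1154/7 - 31585 = -1154/119 - 31585 = -3759769/119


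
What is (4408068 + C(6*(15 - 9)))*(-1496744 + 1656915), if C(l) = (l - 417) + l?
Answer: 705989400633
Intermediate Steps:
C(l) = -417 + 2*l (C(l) = (-417 + l) + l = -417 + 2*l)
(4408068 + C(6*(15 - 9)))*(-1496744 + 1656915) = (4408068 + (-417 + 2*(6*(15 - 9))))*(-1496744 + 1656915) = (4408068 + (-417 + 2*(6*6)))*160171 = (4408068 + (-417 + 2*36))*160171 = (4408068 + (-417 + 72))*160171 = (4408068 - 345)*160171 = 4407723*160171 = 705989400633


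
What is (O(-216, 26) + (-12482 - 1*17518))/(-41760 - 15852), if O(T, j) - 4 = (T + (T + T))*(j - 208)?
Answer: -21985/14403 ≈ -1.5264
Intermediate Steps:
O(T, j) = 4 + 3*T*(-208 + j) (O(T, j) = 4 + (T + (T + T))*(j - 208) = 4 + (T + 2*T)*(-208 + j) = 4 + (3*T)*(-208 + j) = 4 + 3*T*(-208 + j))
(O(-216, 26) + (-12482 - 1*17518))/(-41760 - 15852) = ((4 - 624*(-216) + 3*(-216)*26) + (-12482 - 1*17518))/(-41760 - 15852) = ((4 + 134784 - 16848) + (-12482 - 17518))/(-57612) = (117940 - 30000)*(-1/57612) = 87940*(-1/57612) = -21985/14403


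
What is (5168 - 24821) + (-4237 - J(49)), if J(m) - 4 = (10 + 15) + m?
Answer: -23968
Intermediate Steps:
J(m) = 29 + m (J(m) = 4 + ((10 + 15) + m) = 4 + (25 + m) = 29 + m)
(5168 - 24821) + (-4237 - J(49)) = (5168 - 24821) + (-4237 - (29 + 49)) = -19653 + (-4237 - 1*78) = -19653 + (-4237 - 78) = -19653 - 4315 = -23968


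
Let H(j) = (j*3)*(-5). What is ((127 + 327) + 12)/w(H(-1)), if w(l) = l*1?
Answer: 466/15 ≈ 31.067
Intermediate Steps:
H(j) = -15*j (H(j) = (3*j)*(-5) = -15*j)
w(l) = l
((127 + 327) + 12)/w(H(-1)) = ((127 + 327) + 12)/((-15*(-1))) = (454 + 12)/15 = 466*(1/15) = 466/15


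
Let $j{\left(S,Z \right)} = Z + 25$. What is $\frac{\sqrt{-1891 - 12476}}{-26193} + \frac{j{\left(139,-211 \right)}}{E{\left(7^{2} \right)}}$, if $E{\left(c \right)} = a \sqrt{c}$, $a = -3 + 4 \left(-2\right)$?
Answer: $\frac{186}{77} - \frac{i \sqrt{14367}}{26193} \approx 2.4156 - 0.0045761 i$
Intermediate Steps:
$j{\left(S,Z \right)} = 25 + Z$
$a = -11$ ($a = -3 - 8 = -11$)
$E{\left(c \right)} = - 11 \sqrt{c}$
$\frac{\sqrt{-1891 - 12476}}{-26193} + \frac{j{\left(139,-211 \right)}}{E{\left(7^{2} \right)}} = \frac{\sqrt{-1891 - 12476}}{-26193} + \frac{25 - 211}{\left(-11\right) \sqrt{7^{2}}} = \sqrt{-14367} \left(- \frac{1}{26193}\right) - \frac{186}{\left(-11\right) \sqrt{49}} = i \sqrt{14367} \left(- \frac{1}{26193}\right) - \frac{186}{\left(-11\right) 7} = - \frac{i \sqrt{14367}}{26193} - \frac{186}{-77} = - \frac{i \sqrt{14367}}{26193} - - \frac{186}{77} = - \frac{i \sqrt{14367}}{26193} + \frac{186}{77} = \frac{186}{77} - \frac{i \sqrt{14367}}{26193}$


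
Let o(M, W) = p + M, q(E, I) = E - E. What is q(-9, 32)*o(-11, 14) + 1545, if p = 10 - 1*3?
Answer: 1545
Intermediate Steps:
p = 7 (p = 10 - 3 = 7)
q(E, I) = 0
o(M, W) = 7 + M
q(-9, 32)*o(-11, 14) + 1545 = 0*(7 - 11) + 1545 = 0*(-4) + 1545 = 0 + 1545 = 1545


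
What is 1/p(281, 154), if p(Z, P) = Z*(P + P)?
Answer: 1/86548 ≈ 1.1554e-5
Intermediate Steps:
p(Z, P) = 2*P*Z (p(Z, P) = Z*(2*P) = 2*P*Z)
1/p(281, 154) = 1/(2*154*281) = 1/86548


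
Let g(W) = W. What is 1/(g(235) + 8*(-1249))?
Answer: -1/9757 ≈ -0.00010249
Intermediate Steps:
1/(g(235) + 8*(-1249)) = 1/(235 + 8*(-1249)) = 1/(235 - 9992) = 1/(-9757) = -1/9757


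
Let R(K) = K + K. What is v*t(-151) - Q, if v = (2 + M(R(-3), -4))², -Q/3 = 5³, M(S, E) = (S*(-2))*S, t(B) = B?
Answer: -739525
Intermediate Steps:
R(K) = 2*K
M(S, E) = -2*S² (M(S, E) = (-2*S)*S = -2*S²)
Q = -375 (Q = -3*5³ = -3*125 = -375)
v = 4900 (v = (2 - 2*(2*(-3))²)² = (2 - 2*(-6)²)² = (2 - 2*36)² = (2 - 72)² = (-70)² = 4900)
v*t(-151) - Q = 4900*(-151) - 1*(-375) = -739900 + 375 = -739525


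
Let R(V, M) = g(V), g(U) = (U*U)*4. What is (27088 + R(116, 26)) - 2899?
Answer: 78013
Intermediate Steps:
g(U) = 4*U**2 (g(U) = U**2*4 = 4*U**2)
R(V, M) = 4*V**2
(27088 + R(116, 26)) - 2899 = (27088 + 4*116**2) - 2899 = (27088 + 4*13456) - 2899 = (27088 + 53824) - 2899 = 80912 - 2899 = 78013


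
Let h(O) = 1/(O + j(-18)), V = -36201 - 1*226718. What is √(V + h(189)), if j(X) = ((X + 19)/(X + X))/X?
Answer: I*√3943689146870447/122473 ≈ 512.76*I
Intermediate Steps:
j(X) = (19 + X)/(2*X²) (j(X) = ((19 + X)/((2*X)))/X = ((19 + X)*(1/(2*X)))/X = ((19 + X)/(2*X))/X = (19 + X)/(2*X²))
V = -262919 (V = -36201 - 226718 = -262919)
h(O) = 1/(1/648 + O) (h(O) = 1/(O + (½)*(19 - 18)/(-18)²) = 1/(O + (½)*(1/324)*1) = 1/(O + 1/648) = 1/(1/648 + O))
√(V + h(189)) = √(-262919 + 648/(1 + 648*189)) = √(-262919 + 648/(1 + 122472)) = √(-262919 + 648/122473) = √(-32200478039/122473) = I*√3943689146870447/122473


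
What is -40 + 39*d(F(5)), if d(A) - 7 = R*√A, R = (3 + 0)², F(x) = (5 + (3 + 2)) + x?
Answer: 233 + 351*√15 ≈ 1592.4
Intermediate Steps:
F(x) = 10 + x (F(x) = (5 + 5) + x = 10 + x)
R = 9 (R = 3² = 9)
d(A) = 7 + 9*√A
-40 + 39*d(F(5)) = -40 + 39*(7 + 9*√(10 + 5)) = -40 + 39*(7 + 9*√15) = -40 + (273 + 351*√15) = 233 + 351*√15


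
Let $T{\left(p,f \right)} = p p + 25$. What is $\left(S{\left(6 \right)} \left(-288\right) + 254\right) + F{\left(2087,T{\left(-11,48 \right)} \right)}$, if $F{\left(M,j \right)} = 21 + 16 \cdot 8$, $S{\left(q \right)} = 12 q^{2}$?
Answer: $-124013$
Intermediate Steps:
$T{\left(p,f \right)} = 25 + p^{2}$ ($T{\left(p,f \right)} = p^{2} + 25 = 25 + p^{2}$)
$F{\left(M,j \right)} = 149$ ($F{\left(M,j \right)} = 21 + 128 = 149$)
$\left(S{\left(6 \right)} \left(-288\right) + 254\right) + F{\left(2087,T{\left(-11,48 \right)} \right)} = \left(12 \cdot 6^{2} \left(-288\right) + 254\right) + 149 = \left(12 \cdot 36 \left(-288\right) + 254\right) + 149 = \left(432 \left(-288\right) + 254\right) + 149 = \left(-124416 + 254\right) + 149 = -124162 + 149 = -124013$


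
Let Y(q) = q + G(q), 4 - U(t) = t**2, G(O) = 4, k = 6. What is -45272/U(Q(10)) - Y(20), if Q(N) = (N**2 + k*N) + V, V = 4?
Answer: -150034/6723 ≈ -22.317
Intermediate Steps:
Q(N) = 4 + N**2 + 6*N (Q(N) = (N**2 + 6*N) + 4 = 4 + N**2 + 6*N)
U(t) = 4 - t**2
Y(q) = 4 + q (Y(q) = q + 4 = 4 + q)
-45272/U(Q(10)) - Y(20) = -45272/(4 - (4 + 10**2 + 6*10)**2) - (4 + 20) = -45272/(4 - (4 + 100 + 60)**2) - 1*24 = -45272/(4 - 1*164**2) - 24 = -45272/(4 - 1*26896) - 24 = -45272/(4 - 26896) - 24 = -45272/(-26892) - 24 = -45272*(-1/26892) - 24 = 11318/6723 - 24 = -150034/6723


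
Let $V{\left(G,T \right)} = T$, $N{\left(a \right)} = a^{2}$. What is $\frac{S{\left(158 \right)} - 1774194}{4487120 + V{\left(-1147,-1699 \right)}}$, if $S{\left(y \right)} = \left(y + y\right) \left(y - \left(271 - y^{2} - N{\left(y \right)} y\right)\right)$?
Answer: $\frac{1252481314}{4485421} \approx 279.23$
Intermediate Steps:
$S{\left(y \right)} = 2 y \left(-271 + y + y^{2} + y^{3}\right)$ ($S{\left(y \right)} = \left(y + y\right) \left(y - \left(271 - y^{2} - y^{2} y\right)\right) = 2 y \left(y - \left(271 - y^{2} - y^{3}\right)\right) = 2 y \left(y + \left(-271 + y^{2} + y^{3}\right)\right) = 2 y \left(-271 + y + y^{2} + y^{3}\right)$)
$\frac{S{\left(158 \right)} - 1774194}{4487120 + V{\left(-1147,-1699 \right)}} = \frac{2 \cdot 158 \left(-271 + 158 + 158^{2} + 158^{3}\right) - 1774194}{4487120 - 1699} = \frac{2 \cdot 158 \left(-271 + 158 + 24964 + 3944312\right) - 1774194}{4485421} = \left(2 \cdot 158 \cdot 3969163 - 1774194\right) \frac{1}{4485421} = \left(1254255508 - 1774194\right) \frac{1}{4485421} = 1252481314 \cdot \frac{1}{4485421} = \frac{1252481314}{4485421}$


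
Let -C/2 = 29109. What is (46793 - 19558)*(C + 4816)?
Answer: -1454403470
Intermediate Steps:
C = -58218 (C = -2*29109 = -58218)
(46793 - 19558)*(C + 4816) = (46793 - 19558)*(-58218 + 4816) = 27235*(-53402) = -1454403470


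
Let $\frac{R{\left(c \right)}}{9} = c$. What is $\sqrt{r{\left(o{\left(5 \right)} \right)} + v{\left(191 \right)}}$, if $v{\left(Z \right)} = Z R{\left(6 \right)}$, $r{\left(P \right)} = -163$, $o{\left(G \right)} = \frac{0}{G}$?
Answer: $\sqrt{10151} \approx 100.75$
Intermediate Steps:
$o{\left(G \right)} = 0$
$R{\left(c \right)} = 9 c$
$v{\left(Z \right)} = 54 Z$ ($v{\left(Z \right)} = Z 9 \cdot 6 = Z 54 = 54 Z$)
$\sqrt{r{\left(o{\left(5 \right)} \right)} + v{\left(191 \right)}} = \sqrt{-163 + 54 \cdot 191} = \sqrt{-163 + 10314} = \sqrt{10151}$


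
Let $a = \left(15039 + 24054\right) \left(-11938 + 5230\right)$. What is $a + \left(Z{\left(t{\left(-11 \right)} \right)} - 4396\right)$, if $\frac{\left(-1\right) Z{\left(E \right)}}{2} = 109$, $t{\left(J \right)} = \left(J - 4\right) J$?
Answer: $-262240458$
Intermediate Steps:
$t{\left(J \right)} = J \left(-4 + J\right)$ ($t{\left(J \right)} = \left(-4 + J\right) J = J \left(-4 + J\right)$)
$Z{\left(E \right)} = -218$ ($Z{\left(E \right)} = \left(-2\right) 109 = -218$)
$a = -262235844$ ($a = 39093 \left(-6708\right) = -262235844$)
$a + \left(Z{\left(t{\left(-11 \right)} \right)} - 4396\right) = -262235844 - 4614 = -262240458$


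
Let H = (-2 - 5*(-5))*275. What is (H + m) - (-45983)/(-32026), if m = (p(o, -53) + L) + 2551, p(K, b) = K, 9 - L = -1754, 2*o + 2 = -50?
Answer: 339845955/32026 ≈ 10612.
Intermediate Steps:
o = -26 (o = -1 + (1/2)*(-50) = -1 - 25 = -26)
L = 1763 (L = 9 - 1*(-1754) = 9 + 1754 = 1763)
m = 4288 (m = (-26 + 1763) + 2551 = 1737 + 2551 = 4288)
H = 6325 (H = (-2 + 25)*275 = 23*275 = 6325)
(H + m) - (-45983)/(-32026) = (6325 + 4288) - (-45983)/(-32026) = 10613 - (-45983)*(-1)/32026 = 10613 - 1*45983/32026 = 10613 - 45983/32026 = 339845955/32026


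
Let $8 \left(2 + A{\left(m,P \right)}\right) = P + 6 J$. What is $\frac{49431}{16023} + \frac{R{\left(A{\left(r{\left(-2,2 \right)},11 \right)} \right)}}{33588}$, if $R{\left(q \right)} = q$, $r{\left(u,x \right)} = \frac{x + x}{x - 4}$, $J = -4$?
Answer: $\frac{4427280919}{1435148064} \approx 3.0849$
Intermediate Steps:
$r{\left(u,x \right)} = \frac{2 x}{-4 + x}$
$A{\left(m,P \right)} = -5 + \frac{P}{8}$ ($A{\left(m,P \right)} = -2 + \frac{P + 6 \left(-4\right)}{8} = -2 + \frac{P - 24}{8} = -2 + \frac{-24 + P}{8} = -2 + \left(-3 + \frac{P}{8}\right) = -5 + \frac{P}{8}$)
$\frac{49431}{16023} + \frac{R{\left(A{\left(r{\left(-2,2 \right)},11 \right)} \right)}}{33588} = \frac{49431}{16023} + \frac{-5 + \frac{1}{8} \cdot 11}{33588} = 49431 \cdot \frac{1}{16023} + \left(-5 + \frac{11}{8}\right) \frac{1}{33588} = \frac{16477}{5341} - \frac{29}{268704} = \frac{4427280919}{1435148064}$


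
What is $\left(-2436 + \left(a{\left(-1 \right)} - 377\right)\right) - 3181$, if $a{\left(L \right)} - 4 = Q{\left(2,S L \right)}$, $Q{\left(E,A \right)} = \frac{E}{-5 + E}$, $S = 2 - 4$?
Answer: $- \frac{17972}{3} \approx -5990.7$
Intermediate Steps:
$S = -2$ ($S = 2 - 4 = -2$)
$a{\left(L \right)} = \frac{10}{3}$ ($a{\left(L \right)} = 4 + \frac{2}{-5 + 2} = 4 + \frac{2}{-3} = 4 + 2 \left(- \frac{1}{3}\right) = 4 - \frac{2}{3} = \frac{10}{3}$)
$\left(-2436 + \left(a{\left(-1 \right)} - 377\right)\right) - 3181 = \left(-2436 + \left(\frac{10}{3} - 377\right)\right) - 3181 = \left(-2436 - \frac{1121}{3}\right) - 3181 = - \frac{8429}{3} - 3181 = - \frac{17972}{3}$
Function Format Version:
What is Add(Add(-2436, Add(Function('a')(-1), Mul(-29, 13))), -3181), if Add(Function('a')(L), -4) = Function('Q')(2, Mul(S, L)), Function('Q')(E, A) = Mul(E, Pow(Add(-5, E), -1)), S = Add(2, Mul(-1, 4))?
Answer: Rational(-17972, 3) ≈ -5990.7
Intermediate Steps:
S = -2 (S = Add(2, -4) = -2)
Function('a')(L) = Rational(10, 3) (Function('a')(L) = Add(4, Mul(2, Pow(Add(-5, 2), -1))) = Add(4, Mul(2, Pow(-3, -1))) = Add(4, Mul(2, Rational(-1, 3))) = Add(4, Rational(-2, 3)) = Rational(10, 3))
Add(Add(-2436, Add(Function('a')(-1), Mul(-29, 13))), -3181) = Add(Add(-2436, Add(Rational(10, 3), Mul(-29, 13))), -3181) = Add(Add(-2436, Add(Rational(10, 3), -377)), -3181) = Add(Add(-2436, Rational(-1121, 3)), -3181) = Add(Rational(-8429, 3), -3181) = Rational(-17972, 3)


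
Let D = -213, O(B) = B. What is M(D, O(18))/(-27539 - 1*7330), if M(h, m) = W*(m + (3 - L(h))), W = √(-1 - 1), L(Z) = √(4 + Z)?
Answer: I*√2*(-21 + I*√209)/34869 ≈ -0.00058634 - 0.00085172*I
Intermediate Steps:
W = I*√2 (W = √(-2) = I*√2 ≈ 1.4142*I)
M(h, m) = I*√2*(3 + m - √(4 + h)) (M(h, m) = (I*√2)*(m + (3 - √(4 + h))) = (I*√2)*(3 + m - √(4 + h)) = I*√2*(3 + m - √(4 + h)))
M(D, O(18))/(-27539 - 1*7330) = (I*√2*(3 + 18 - √(4 - 213)))/(-27539 - 1*7330) = (I*√2*(3 + 18 - √(-209)))/(-27539 - 7330) = (I*√2*(3 + 18 - I*√209))/(-34869) = (I*√2*(3 + 18 - I*√209))*(-1/34869) = (I*√2*(21 - I*√209))*(-1/34869) = -I*√2*(21 - I*√209)/34869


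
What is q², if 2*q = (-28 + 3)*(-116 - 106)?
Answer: 7700625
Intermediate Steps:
q = 2775 (q = ((-28 + 3)*(-116 - 106))/2 = (-25*(-222))/2 = (½)*5550 = 2775)
q² = 2775² = 7700625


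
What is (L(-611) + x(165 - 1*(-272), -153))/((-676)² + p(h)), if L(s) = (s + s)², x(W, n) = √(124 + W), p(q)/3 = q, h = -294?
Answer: 746642/228047 + √561/456094 ≈ 3.2741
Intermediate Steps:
p(q) = 3*q
L(s) = 4*s² (L(s) = (2*s)² = 4*s²)
(L(-611) + x(165 - 1*(-272), -153))/((-676)² + p(h)) = (4*(-611)² + √(124 + (165 - 1*(-272))))/((-676)² + 3*(-294)) = (4*373321 + √(124 + (165 + 272)))/(456976 - 882) = (1493284 + √(124 + 437))/456094 = (1493284 + √561)*(1/456094) = 746642/228047 + √561/456094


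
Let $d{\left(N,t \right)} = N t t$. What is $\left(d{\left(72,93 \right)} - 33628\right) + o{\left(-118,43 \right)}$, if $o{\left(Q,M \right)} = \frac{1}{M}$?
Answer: $\frac{25331301}{43} \approx 5.891 \cdot 10^{5}$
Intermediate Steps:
$d{\left(N,t \right)} = N t^{2}$
$\left(d{\left(72,93 \right)} - 33628\right) + o{\left(-118,43 \right)} = \left(72 \cdot 93^{2} - 33628\right) + \frac{1}{43} = \left(72 \cdot 8649 - 33628\right) + \frac{1}{43} = \left(622728 - 33628\right) + \frac{1}{43} = 589100 + \frac{1}{43} = \frac{25331301}{43}$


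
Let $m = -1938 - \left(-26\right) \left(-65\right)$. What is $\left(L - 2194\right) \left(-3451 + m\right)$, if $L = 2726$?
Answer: $-3766028$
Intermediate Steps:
$m = -3628$ ($m = -1938 - 1690 = -3628$)
$\left(L - 2194\right) \left(-3451 + m\right) = \left(2726 - 2194\right) \left(-3451 - 3628\right) = 532 \left(-7079\right) = -3766028$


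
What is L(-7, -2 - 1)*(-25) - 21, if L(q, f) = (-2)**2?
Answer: -121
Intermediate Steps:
L(q, f) = 4
L(-7, -2 - 1)*(-25) - 21 = 4*(-25) - 21 = -100 - 21 = -121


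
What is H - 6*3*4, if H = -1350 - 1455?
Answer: -2877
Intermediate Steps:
H = -2805
H - 6*3*4 = -2805 - 6*3*4 = -2805 - 18*4 = -2805 - 72 = -2877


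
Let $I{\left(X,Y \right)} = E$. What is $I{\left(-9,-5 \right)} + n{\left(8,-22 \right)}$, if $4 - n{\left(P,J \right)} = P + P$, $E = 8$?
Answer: $-4$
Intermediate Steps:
$I{\left(X,Y \right)} = 8$
$n{\left(P,J \right)} = 4 - 2 P$ ($n{\left(P,J \right)} = 4 - \left(P + P\right) = 4 - 2 P$)
$I{\left(-9,-5 \right)} + n{\left(8,-22 \right)} = 8 + \left(4 - 16\right) = 8 - 12 = -4$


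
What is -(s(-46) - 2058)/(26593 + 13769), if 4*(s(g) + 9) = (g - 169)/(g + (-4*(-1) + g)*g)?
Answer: 15593663/304490928 ≈ 0.051212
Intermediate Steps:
s(g) = -9 + (-169 + g)/(4*(g + g*(4 + g))) (s(g) = -9 + ((g - 169)/(g + (-4*(-1) + g)*g))/4 = -9 + ((-169 + g)/(g + (4 + g)*g))/4 = -9 + ((-169 + g)/(g + g*(4 + g)))/4 = -9 + (-169 + g)/(4*(g + g*(4 + g))))
-(s(-46) - 2058)/(26593 + 13769) = -((¼)*(-169 - 179*(-46) - 36*(-46)²)/(-46*(5 - 46)) - 2058)/(26593 + 13769) = -((¼)*(-1/46)*(-169 + 8234 - 36*2116)/(-41) - 2058)/40362 = -((¼)*(-1/46)*(-1/41)*(-169 + 8234 - 76176) - 2058)/40362 = -((¼)*(-1/46)*(-1/41)*(-68111) - 2058)/40362 = -(-68111/7544 - 2058)/40362 = -(-15593663)/(7544*40362) = -1*(-15593663/304490928) = 15593663/304490928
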